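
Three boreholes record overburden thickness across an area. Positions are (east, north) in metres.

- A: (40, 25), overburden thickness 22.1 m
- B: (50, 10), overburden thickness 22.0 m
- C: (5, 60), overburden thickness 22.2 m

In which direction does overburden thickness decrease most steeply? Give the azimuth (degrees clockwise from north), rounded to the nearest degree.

Taking A as reference: B−A = (10, -15, -0.1); C−A = (-35, 35, +0.1).
Solve a·Δx + b·Δy = Δd: det = 10·35 − (-35)·(-15) = -175.
∂d/∂x = [(-0.1)·35 − (+0.1)·(-15)] / -175 = +0.01143
∂d/∂y = [10·(+0.1) − (-35)·(-0.1)] / -175 = +0.01429
Steepest decrease is along −∇f: components (-0.01143 E, -0.01429 N).
Azimuth = atan2(-0.01143, -0.01429) = 218.7° ≈ 219°.

219°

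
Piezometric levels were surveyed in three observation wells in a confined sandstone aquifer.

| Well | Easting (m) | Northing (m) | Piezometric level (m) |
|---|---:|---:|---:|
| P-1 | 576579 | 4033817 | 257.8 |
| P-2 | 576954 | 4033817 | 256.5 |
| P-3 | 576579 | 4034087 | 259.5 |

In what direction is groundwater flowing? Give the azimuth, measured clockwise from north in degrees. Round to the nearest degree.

151°

∂h/∂x = (256.5 − 257.8) / (576954 − 576579) = -0.003467
∂h/∂y = (259.5 − 257.8) / (4034087 − 4033817) = +0.006296
Flow direction (−∇h) has components (+0.003467 E, -0.006296 N).
Azimuth = atan2(E, N) = atan2(+0.003467, -0.006296) = 151.2° ≈ 151°.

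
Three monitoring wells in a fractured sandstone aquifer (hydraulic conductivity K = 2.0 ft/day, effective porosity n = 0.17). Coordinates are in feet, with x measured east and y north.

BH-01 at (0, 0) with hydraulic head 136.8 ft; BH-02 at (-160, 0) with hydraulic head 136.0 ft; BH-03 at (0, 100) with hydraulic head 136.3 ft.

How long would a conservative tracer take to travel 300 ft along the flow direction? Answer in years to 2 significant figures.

9.9 years

∂h/∂x = (136.0 − 136.8) / (-160 − 0) = +0.005000
∂h/∂y = (136.3 − 136.8) / (100 − 0) = -0.005000
|∇h| = √(0.005000² + -0.005000²) = 0.007071
Seepage velocity v = K·i/n = 2.0 × 0.007071 / 0.17 = 0.08319 ft/day.
t = 300 / 0.08319 = 3606 days = 9.87 years.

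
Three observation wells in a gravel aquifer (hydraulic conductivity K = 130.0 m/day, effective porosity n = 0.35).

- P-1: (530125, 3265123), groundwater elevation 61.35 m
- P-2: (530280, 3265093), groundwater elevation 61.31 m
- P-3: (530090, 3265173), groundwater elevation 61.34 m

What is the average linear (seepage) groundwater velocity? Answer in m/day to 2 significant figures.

Taking P-1 as reference: P-2−P-1 = (155, -30, -0.04); P-3−P-1 = (-35, 50, -0.01).
Solve a·Δx + b·Δy = Δh: det = 155·50 − (-35)·(-30) = 6700.
∂h/∂x = [(-0.04)·50 − (-0.01)·(-30)] / 6700 = -0.0003433
∂h/∂y = [155·(-0.01) − (-35)·(-0.04)] / 6700 = -0.0004403
|∇h| = √(-0.0003433² + -0.0004403²) = 0.0005583
Seepage velocity v = K·i/n = 130.0 × 0.0005583 / 0.35 = 0.2074 m/day.

0.21 m/day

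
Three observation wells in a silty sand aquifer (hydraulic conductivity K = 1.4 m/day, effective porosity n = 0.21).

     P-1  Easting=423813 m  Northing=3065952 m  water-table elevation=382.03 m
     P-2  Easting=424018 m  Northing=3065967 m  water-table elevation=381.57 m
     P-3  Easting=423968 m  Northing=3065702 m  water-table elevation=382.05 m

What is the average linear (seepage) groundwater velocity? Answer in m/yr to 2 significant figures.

6.2 m/yr

Taking P-1 as reference: P-2−P-1 = (205, 15, -0.46); P-3−P-1 = (155, -250, +0.02).
Solve a·Δx + b·Δy = Δh: det = 205·(-250) − 155·15 = -53575.
∂h/∂x = [(-0.46)·(-250) − (+0.02)·15] / -53575 = -0.002141
∂h/∂y = [205·(+0.02) − 155·(-0.46)] / -53575 = -0.001407
|∇h| = √(-0.002141² + -0.001407²) = 0.002562
Seepage velocity v = K·i/n = 1.4 × 0.002562 / 0.21 = 0.01708 m/day = 6.238 m/yr.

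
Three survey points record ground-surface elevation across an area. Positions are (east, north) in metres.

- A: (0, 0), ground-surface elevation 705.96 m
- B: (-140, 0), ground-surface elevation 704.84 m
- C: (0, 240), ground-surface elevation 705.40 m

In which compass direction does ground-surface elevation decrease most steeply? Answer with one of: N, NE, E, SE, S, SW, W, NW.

∂z/∂x = (704.84 − 705.96) / (-140 − 0) = +0.008000
∂z/∂y = (705.40 − 705.96) / (240 − 0) = -0.002333
Steepest decrease is along −∇f = (-0.008000 E, +0.002333 N) → west.

W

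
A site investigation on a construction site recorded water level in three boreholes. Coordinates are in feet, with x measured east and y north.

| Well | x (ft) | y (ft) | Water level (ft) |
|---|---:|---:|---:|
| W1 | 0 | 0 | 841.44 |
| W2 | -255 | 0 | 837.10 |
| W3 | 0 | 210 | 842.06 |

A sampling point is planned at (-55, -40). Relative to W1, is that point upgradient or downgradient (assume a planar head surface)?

downgradient

∂h/∂x = (837.10 − 841.44) / (-255 − 0) = +0.01702
∂h/∂y = (842.06 − 841.44) / (210 − 0) = +0.002952
Head at (-55, -40) = 841.44 + (+0.01702)·(-55) + (+0.002952)·(-40) = 840.39 ft.
That is lower than the 841.44 ft at W1, so the point is downgradient.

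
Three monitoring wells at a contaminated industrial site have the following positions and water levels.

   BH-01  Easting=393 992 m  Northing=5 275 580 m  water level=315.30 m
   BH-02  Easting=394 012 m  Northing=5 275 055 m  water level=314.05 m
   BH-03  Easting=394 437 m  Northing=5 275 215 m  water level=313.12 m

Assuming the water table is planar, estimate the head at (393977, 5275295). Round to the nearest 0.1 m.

314.7 m

Taking BH-01 as reference: BH-02−BH-01 = (20, -525, -1.25); BH-03−BH-01 = (445, -365, -2.18).
Determinant of the coordinate differences = 20·(-365) − 445·(-525) = 226325.
∂h/∂x = [(-1.25)·(-365) − (-2.18)·(-525)] / 226325 = -0.003041
∂h/∂y = [20·(-2.18) − 445·(-1.25)] / 226325 = +0.002265
h(393977, 5275295) = 315.30 + (-0.003041)·(-15) + (+0.002265)·(-285) = 315.30 +0.046 -0.646 = 314.700 m.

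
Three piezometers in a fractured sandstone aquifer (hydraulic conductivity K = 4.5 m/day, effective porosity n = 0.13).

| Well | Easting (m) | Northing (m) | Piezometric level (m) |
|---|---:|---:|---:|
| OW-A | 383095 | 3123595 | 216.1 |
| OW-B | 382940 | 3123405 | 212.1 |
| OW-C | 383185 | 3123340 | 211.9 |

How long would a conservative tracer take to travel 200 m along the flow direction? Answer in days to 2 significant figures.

320 days

Three-point gradient (reference OW-A): Δ to OW-B = (-155, -190, -4.0), Δ to OW-C = (90, -255, -4.2).
∂h/∂x = +0.003921, ∂h/∂y = +0.01785 (det = 56625).
|∇h| = √(0.003921² + 0.01785²) = 0.01828
Seepage velocity v = K·i/n = 4.5 × 0.01828 / 0.13 = 0.6328 m/day.
t = 200 / 0.6328 = 316.1 days.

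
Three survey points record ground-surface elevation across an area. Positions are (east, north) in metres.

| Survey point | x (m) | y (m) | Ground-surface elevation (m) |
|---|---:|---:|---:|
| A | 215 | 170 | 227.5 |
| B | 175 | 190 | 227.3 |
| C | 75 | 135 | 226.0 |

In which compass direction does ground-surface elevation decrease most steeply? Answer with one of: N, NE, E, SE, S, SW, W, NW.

SW

Taking A as reference: B−A = (-40, 20, -0.2); C−A = (-140, -35, -1.5).
Determinant of the coordinate differences = (-40)·(-35) − (-140)·20 = 4200.
∂z/∂x = [(-0.2)·(-35) − (-1.5)·20] / 4200 = +0.008810
∂z/∂y = [(-40)·(-1.5) − (-140)·(-0.2)] / 4200 = +0.007619
Steepest decrease is along −∇f = (-0.008810 E, -0.007619 N) → southwest.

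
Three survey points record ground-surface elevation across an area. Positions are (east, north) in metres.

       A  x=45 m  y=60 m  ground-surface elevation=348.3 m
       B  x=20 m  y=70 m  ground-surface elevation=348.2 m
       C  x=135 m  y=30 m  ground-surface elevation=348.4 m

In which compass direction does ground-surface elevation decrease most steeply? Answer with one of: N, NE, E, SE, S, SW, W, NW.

N

Taking A as reference: B−A = (-25, 10, -0.1); C−A = (90, -30, +0.1).
Solve a·Δx + b·Δy = Δz: det = (-25)·(-30) − 90·10 = -150.
∂z/∂x = [(-0.1)·(-30) − (+0.1)·10] / -150 = -0.01333
∂z/∂y = [(-25)·(+0.1) − 90·(-0.1)] / -150 = -0.04333
Steepest decrease is along −∇f = (+0.01333 E, +0.04333 N) → north.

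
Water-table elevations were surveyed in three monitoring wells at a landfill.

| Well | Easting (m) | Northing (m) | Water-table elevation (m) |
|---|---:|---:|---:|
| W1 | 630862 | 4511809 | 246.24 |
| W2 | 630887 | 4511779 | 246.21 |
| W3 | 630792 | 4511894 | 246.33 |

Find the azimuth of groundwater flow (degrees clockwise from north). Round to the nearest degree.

225°

Taking W1 as reference: W2−W1 = (25, -30, -0.03); W3−W1 = (-70, 85, +0.09).
Determinant of the coordinate differences = 25·85 − (-70)·(-30) = 25.
∂h/∂x = [(-0.03)·85 − (+0.09)·(-30)] / 25 = +0.006000
∂h/∂y = [25·(+0.09) − (-70)·(-0.03)] / 25 = +0.006000
Flow direction (−∇h) has components (-0.006000 E, -0.006000 N).
Azimuth = atan2(E, N) = atan2(-0.006000, -0.006000) = 225.0° ≈ 225°.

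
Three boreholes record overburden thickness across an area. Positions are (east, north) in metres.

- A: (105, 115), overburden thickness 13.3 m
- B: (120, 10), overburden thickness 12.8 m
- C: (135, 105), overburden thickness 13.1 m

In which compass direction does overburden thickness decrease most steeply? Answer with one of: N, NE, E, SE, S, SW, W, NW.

SE

Three-point gradient (reference A): Δ to B = (15, -105, -0.5), Δ to C = (30, -10, -0.2).
∂d/∂x = -0.005333, ∂d/∂y = +0.004000 (det = 3000).
Steepest decrease is along −∇f = (+0.005333 E, -0.004000 N) → southeast.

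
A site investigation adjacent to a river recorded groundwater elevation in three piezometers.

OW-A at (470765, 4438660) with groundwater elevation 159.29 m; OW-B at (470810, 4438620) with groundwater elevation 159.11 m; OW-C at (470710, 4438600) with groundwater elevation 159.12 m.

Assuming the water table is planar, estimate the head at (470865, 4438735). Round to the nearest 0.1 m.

159.5 m

Taking OW-A as reference: OW-B−OW-A = (45, -40, -0.18); OW-C−OW-A = (-55, -60, -0.17).
Determinant of the coordinate differences = 45·(-60) − (-55)·(-40) = -4900.
∂h/∂x = [(-0.18)·(-60) − (-0.17)·(-40)] / -4900 = -0.0008163
∂h/∂y = [45·(-0.17) − (-55)·(-0.18)] / -4900 = +0.003582
h(470865, 4438735) = 159.29 + (-0.0008163)·(100) + (+0.003582)·(75) = 159.29 -0.082 +0.269 = 159.477 m.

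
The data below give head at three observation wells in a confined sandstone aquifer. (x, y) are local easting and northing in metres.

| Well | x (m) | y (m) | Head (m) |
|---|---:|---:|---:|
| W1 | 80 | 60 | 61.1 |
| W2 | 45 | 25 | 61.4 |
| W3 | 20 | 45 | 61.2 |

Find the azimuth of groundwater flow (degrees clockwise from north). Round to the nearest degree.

356°

Taking W1 as reference: W2−W1 = (-35, -35, +0.3); W3−W1 = (-60, -15, +0.1).
Solve a·Δx + b·Δy = Δh: det = (-35)·(-15) − (-60)·(-35) = -1575.
∂h/∂x = [(+0.3)·(-15) − (+0.1)·(-35)] / -1575 = +0.0006349
∂h/∂y = [(-35)·(+0.1) − (-60)·(+0.3)] / -1575 = -0.009206
Flow direction (−∇h) has components (-0.0006349 E, +0.009206 N).
Azimuth = atan2(E, N) = atan2(-0.0006349, +0.009206) = 356.1° ≈ 356°.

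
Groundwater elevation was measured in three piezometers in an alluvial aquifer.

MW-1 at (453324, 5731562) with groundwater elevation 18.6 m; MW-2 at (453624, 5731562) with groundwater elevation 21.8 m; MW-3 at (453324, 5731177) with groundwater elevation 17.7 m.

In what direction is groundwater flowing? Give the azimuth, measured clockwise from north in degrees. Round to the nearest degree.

258°

∂h/∂x = (21.8 − 18.6) / (453624 − 453324) = +0.01067
∂h/∂y = (17.7 − 18.6) / (5731177 − 5731562) = +0.002338
Flow direction (−∇h) has components (-0.01067 E, -0.002338 N).
Azimuth = atan2(E, N) = atan2(-0.01067, -0.002338) = 257.6° ≈ 258°.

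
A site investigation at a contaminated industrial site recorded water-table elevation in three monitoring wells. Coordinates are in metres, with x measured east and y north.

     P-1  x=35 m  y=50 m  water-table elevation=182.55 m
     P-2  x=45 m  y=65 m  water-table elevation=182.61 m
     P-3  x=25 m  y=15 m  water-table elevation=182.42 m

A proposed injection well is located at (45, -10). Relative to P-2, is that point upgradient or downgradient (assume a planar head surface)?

downgradient

Differences from P-1: to P-2 (Δx, Δy, Δh) = (10, 15, +0.06); to P-3 = (-10, -35, -0.13).
Solve a·Δx + b·Δy = Δh: det = 10·(-35) − (-10)·15 = -200.
∂h/∂x = [(+0.06)·(-35) − (-0.13)·15] / -200 = +0.0007500
∂h/∂y = [10·(-0.13) − (-10)·(+0.06)] / -200 = +0.003500
Head at (45, -10) = 182.55 + (+0.0007500)·(10) + (+0.003500)·(-60) = 182.35 m.
That is lower than the 182.61 m at P-2, so the point is downgradient.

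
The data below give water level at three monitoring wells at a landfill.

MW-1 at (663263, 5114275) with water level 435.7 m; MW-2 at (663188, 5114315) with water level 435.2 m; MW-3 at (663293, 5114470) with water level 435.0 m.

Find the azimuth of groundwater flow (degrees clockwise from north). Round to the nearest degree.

Differences from MW-1: to MW-2 (Δx, Δy, Δh) = (-75, 40, -0.5); to MW-3 = (30, 195, -0.7).
Determinant of the coordinate differences = (-75)·195 − 30·40 = -15825.
∂h/∂x = [(-0.5)·195 − (-0.7)·40] / -15825 = +0.004392
∂h/∂y = [(-75)·(-0.7) − 30·(-0.5)] / -15825 = -0.004265
Flow direction (−∇h) has components (-0.004392 E, +0.004265 N).
Azimuth = atan2(E, N) = atan2(-0.004392, +0.004265) = 314.2° ≈ 314°.

314°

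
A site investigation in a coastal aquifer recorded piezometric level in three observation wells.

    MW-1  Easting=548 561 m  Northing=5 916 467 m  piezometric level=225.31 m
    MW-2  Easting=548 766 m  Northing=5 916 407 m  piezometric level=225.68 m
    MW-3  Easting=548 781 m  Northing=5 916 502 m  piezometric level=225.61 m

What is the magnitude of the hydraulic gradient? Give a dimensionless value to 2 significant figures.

0.0018

Differences from MW-1: to MW-2 (Δx, Δy, Δh) = (205, -60, +0.37); to MW-3 = (220, 35, +0.30).
Solve a·Δx + b·Δy = Δh: det = 205·35 − 220·(-60) = 20375.
∂h/∂x = [(+0.37)·35 − (+0.30)·(-60)] / 20375 = +0.001519
∂h/∂y = [205·(+0.30) − 220·(+0.37)] / 20375 = -0.0009767
|∇h| = √(0.001519² + -0.0009767²) = 0.001806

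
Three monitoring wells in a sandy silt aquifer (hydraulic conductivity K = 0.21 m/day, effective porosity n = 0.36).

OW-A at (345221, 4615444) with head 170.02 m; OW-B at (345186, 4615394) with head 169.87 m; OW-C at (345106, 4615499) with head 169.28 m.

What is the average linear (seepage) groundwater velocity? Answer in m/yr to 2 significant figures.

With h = a·x + b·y + c and OW-A as origin, the differences give:
  (-35)·a + (-50)·b = -0.15
  (-115)·a + 55·b = -0.74
Eliminate b (×55 and ×(-50), subtract): -7675·a = -45.250 → a = ∂h/∂x = +0.005896
Back-substitute: b = ∂h/∂y = -0.001127.
|∇h| = √(0.005896² + -0.001127²) = 0.006003
Seepage velocity v = K·i/n = 0.21 × 0.006003 / 0.36 = 0.003502 m/day = 1.279 m/yr.

1.3 m/yr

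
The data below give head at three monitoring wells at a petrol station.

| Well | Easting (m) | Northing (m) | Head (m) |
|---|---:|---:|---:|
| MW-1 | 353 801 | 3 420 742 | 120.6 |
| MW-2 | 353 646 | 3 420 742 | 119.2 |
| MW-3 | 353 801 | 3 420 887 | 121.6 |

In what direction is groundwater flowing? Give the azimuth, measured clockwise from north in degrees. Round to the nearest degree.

233°

∂h/∂x = (119.2 − 120.6) / (353646 − 353801) = +0.009032
∂h/∂y = (121.6 − 120.6) / (3420887 − 3420742) = +0.006897
Flow direction (−∇h) has components (-0.009032 E, -0.006897 N).
Azimuth = atan2(E, N) = atan2(-0.009032, -0.006897) = 232.6° ≈ 233°.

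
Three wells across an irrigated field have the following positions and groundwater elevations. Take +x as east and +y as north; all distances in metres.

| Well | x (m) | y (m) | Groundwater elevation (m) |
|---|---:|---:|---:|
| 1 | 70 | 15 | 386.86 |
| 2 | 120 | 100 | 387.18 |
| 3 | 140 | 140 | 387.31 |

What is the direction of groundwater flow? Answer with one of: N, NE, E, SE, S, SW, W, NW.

W

Three-point gradient (reference 1): Δ to 2 = (50, 85, +0.32), Δ to 3 = (70, 125, +0.45).
∂h/∂x = +0.005833, ∂h/∂y = +0.0003333 (det = 300).
Flow = −∇h = (-0.005833 east, -0.0003333 north), which points west.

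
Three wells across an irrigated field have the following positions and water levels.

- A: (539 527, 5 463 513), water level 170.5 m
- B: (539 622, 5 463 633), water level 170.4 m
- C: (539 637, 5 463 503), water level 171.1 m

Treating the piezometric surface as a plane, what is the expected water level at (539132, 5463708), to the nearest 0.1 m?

Differences from A: to B (Δx, Δy, Δh) = (95, 120, -0.1); to C = (110, -10, +0.6).
Determinant of the coordinate differences = 95·(-10) − 110·120 = -14150.
∂h/∂x = [(-0.1)·(-10) − (+0.6)·120] / -14150 = +0.005018
∂h/∂y = [95·(+0.6) − 110·(-0.1)] / -14150 = -0.004806
h(539132, 5463708) = 170.5 + (+0.005018)·(-395) + (-0.004806)·(195) = 170.5 -1.982 -0.937 = 167.581 m.

167.6 m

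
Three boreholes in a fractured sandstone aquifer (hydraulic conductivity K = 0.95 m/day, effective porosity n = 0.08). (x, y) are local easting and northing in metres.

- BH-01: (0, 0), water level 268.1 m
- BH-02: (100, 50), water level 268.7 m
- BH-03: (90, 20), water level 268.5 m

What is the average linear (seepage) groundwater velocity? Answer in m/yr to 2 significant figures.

28 m/yr

Taking BH-01 as reference: BH-02−BH-01 = (100, 50, +0.6); BH-03−BH-01 = (90, 20, +0.4).
Solve a·Δx + b·Δy = Δh: det = 100·20 − 90·50 = -2500.
∂h/∂x = [(+0.6)·20 − (+0.4)·50] / -2500 = +0.003200
∂h/∂y = [100·(+0.4) − 90·(+0.6)] / -2500 = +0.005600
|∇h| = √(0.003200² + 0.005600²) = 0.00645
Seepage velocity v = K·i/n = 0.95 × 0.00645 / 0.08 = 0.07659 m/day = 27.97 m/yr.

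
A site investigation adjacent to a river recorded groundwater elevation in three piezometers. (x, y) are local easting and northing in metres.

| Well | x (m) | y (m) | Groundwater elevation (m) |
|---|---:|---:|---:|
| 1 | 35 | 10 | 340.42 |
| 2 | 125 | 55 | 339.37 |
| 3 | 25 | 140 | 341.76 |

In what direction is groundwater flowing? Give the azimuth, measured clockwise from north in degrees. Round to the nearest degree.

Differences from 1: to 2 (Δx, Δy, Δh) = (90, 45, -1.05); to 3 = (-10, 130, +1.34).
Solve a·Δx + b·Δy = Δh: det = 90·130 − (-10)·45 = 12150.
∂h/∂x = [(-1.05)·130 − (+1.34)·45] / 12150 = -0.01620
∂h/∂y = [90·(+1.34) − (-10)·(-1.05)] / 12150 = +0.009062
Flow direction (−∇h) has components (+0.01620 E, -0.009062 N).
Azimuth = atan2(E, N) = atan2(+0.01620, -0.009062) = 119.2° ≈ 119°.

119°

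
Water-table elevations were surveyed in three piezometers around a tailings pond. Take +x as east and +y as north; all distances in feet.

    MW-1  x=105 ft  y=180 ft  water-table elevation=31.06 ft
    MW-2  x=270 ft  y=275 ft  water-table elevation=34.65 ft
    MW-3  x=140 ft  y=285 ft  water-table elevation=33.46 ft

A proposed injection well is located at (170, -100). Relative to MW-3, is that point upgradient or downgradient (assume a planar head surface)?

downgradient

Differences from MW-1: to MW-2 (Δx, Δy, Δh) = (165, 95, +3.59); to MW-3 = (35, 105, +2.40).
Determinant of the coordinate differences = 165·105 − 35·95 = 14000.
∂h/∂x = [(+3.59)·105 − (+2.40)·95] / 14000 = +0.01064
∂h/∂y = [165·(+2.40) − 35·(+3.59)] / 14000 = +0.01931
Head at (170, -100) = 31.06 + (+0.01064)·(65) + (+0.01931)·(-280) = 26.34 ft.
That is lower than the 33.46 ft at MW-3, so the point is downgradient.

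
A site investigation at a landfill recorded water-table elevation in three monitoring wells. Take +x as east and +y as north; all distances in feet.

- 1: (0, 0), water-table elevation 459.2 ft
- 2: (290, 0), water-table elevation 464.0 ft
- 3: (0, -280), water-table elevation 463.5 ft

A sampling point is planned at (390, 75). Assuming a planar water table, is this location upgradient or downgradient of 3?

∂h/∂x = (464.0 − 459.2) / (290 − 0) = +0.01655
∂h/∂y = (463.5 − 459.2) / (-280 − 0) = -0.01536
Head at (390, 75) = 459.2 + (+0.01655)·(390) + (-0.01536)·(75) = 464.50 ft.
That is higher than the 463.5 ft at 3, so the point is upgradient.

upgradient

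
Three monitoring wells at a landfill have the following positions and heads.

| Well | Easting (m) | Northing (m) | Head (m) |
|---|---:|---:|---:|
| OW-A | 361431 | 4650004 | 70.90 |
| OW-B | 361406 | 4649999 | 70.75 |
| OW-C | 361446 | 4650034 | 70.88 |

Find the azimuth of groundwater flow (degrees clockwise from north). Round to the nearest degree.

301°

Taking OW-A as reference: OW-B−OW-A = (-25, -5, -0.15); OW-C−OW-A = (15, 30, -0.02).
Solve a·Δx + b·Δy = Δh: det = (-25)·30 − 15·(-5) = -675.
∂h/∂x = [(-0.15)·30 − (-0.02)·(-5)] / -675 = +0.006815
∂h/∂y = [(-25)·(-0.02) − 15·(-0.15)] / -675 = -0.004074
Flow direction (−∇h) has components (-0.006815 E, +0.004074 N).
Azimuth = atan2(E, N) = atan2(-0.006815, +0.004074) = 300.9° ≈ 301°.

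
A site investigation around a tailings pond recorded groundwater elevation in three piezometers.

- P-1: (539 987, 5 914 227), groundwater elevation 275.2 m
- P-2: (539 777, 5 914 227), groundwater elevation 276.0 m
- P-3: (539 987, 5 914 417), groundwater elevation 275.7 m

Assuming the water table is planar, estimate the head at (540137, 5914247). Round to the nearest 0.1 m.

274.7 m

∂h/∂x = (276.0 − 275.2) / (539777 − 539987) = -0.003810
∂h/∂y = (275.7 − 275.2) / (5914417 − 5914227) = +0.002632
h(540137, 5914247) = 275.2 + (-0.003810)·(150) + (+0.002632)·(20) = 275.2 -0.571 +0.053 = 274.681 m.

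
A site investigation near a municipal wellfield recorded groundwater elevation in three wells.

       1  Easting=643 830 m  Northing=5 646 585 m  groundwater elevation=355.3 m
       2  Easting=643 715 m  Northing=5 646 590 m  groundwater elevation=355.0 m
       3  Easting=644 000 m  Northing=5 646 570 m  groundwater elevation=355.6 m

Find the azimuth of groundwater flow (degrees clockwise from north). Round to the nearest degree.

190°

With h = a·x + b·y + c and 1 as origin, the differences give:
  (-115)·a + 5·b = -0.3
  170·a + (-15)·b = +0.3
Eliminate b (×(-15) and ×5, subtract): 875·a = 3.00 → a = ∂h/∂x = +0.003429
Back-substitute: b = ∂h/∂y = +0.01886.
Flow direction (−∇h) has components (-0.003429 E, -0.01886 N).
Azimuth = atan2(E, N) = atan2(-0.003429, -0.01886) = 190.3° ≈ 190°.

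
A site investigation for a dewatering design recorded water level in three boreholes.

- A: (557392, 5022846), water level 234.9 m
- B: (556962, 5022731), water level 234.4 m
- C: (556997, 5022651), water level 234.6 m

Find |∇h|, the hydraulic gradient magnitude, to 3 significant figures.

With h = a·x + b·y + c and A as origin, the differences give:
  (-430)·a + (-115)·b = -0.5
  (-395)·a + (-195)·b = -0.3
Eliminate b (×(-195) and ×(-115), subtract): 38425·a = 63.00 → a = ∂h/∂x = +0.001640
Back-substitute: b = ∂h/∂y = -0.001783.
|∇h| = √(0.001640² + -0.001783²) = 0.002423

0.00242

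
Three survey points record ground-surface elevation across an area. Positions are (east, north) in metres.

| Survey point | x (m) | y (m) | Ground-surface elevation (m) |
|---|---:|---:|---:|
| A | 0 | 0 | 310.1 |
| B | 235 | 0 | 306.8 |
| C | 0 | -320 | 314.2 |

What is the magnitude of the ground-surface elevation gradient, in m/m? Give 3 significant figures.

∂z/∂x = (306.8 − 310.1) / (235 − 0) = -0.01404
∂z/∂y = (314.2 − 310.1) / (-320 − 0) = -0.01281
|∇f| = √(-0.01404² + -0.01281²) = 0.01901 m/m

0.0190 m/m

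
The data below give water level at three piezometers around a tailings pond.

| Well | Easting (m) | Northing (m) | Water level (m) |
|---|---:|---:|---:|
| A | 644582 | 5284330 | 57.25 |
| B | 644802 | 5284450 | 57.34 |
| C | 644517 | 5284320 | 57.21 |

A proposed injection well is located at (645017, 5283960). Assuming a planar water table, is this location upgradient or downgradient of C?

Differences from A: to B (Δx, Δy, Δh) = (220, 120, +0.09); to C = (-65, -10, -0.04).
Determinant of the coordinate differences = 220·(-10) − (-65)·120 = 5600.
∂h/∂x = [(+0.09)·(-10) − (-0.04)·120] / 5600 = +0.0006964
∂h/∂y = [220·(-0.04) − (-65)·(+0.09)] / 5600 = -0.0005268
Head at (645017, 5283960) = 57.25 + (+0.0006964)·(435) + (-0.0005268)·(-370) = 57.75 m.
That is higher than the 57.21 m at C, so the point is upgradient.

upgradient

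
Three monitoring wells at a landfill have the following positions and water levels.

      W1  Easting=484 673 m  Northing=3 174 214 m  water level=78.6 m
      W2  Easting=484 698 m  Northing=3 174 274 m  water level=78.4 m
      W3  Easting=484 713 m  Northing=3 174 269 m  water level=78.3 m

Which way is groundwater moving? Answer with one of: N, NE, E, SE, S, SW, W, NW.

Differences from W1: to W2 (Δx, Δy, Δh) = (25, 60, -0.2); to W3 = (40, 55, -0.3).
Determinant of the coordinate differences = 25·55 − 40·60 = -1025.
∂h/∂x = [(-0.2)·55 − (-0.3)·60] / -1025 = -0.006829
∂h/∂y = [25·(-0.3) − 40·(-0.2)] / -1025 = -0.0004878
Flow = −∇h = (+0.006829 east, +0.0004878 north), which points east.

E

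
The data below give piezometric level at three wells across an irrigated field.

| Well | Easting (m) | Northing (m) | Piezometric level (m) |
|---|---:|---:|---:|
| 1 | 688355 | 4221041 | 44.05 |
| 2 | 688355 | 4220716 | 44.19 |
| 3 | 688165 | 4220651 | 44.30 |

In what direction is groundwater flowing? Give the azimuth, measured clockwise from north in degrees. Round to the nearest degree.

045°

Taking 1 as reference: 2−1 = (0, -325, +0.14); 3−1 = (-190, -390, +0.25).
Solve a·Δx + b·Δy = Δh: det = 0·(-390) − (-190)·(-325) = -61750.
∂h/∂x = [(+0.14)·(-390) − (+0.25)·(-325)] / -61750 = -0.0004316
∂h/∂y = [0·(+0.25) − (-190)·(+0.14)] / -61750 = -0.0004308
Flow direction (−∇h) has components (+0.0004316 E, +0.0004308 N).
Azimuth = atan2(E, N) = atan2(+0.0004316, +0.0004308) = 45.1° ≈ 045°.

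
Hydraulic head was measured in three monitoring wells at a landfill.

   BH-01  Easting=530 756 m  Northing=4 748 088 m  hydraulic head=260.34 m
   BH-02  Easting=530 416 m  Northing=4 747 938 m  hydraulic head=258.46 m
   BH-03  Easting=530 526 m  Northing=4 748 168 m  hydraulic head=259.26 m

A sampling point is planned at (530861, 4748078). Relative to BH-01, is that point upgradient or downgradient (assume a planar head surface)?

Differences from BH-01: to BH-02 (Δx, Δy, Δh) = (-340, -150, -1.88); to BH-03 = (-230, 80, -1.08).
Solve a·Δx + b·Δy = Δh: det = (-340)·80 − (-230)·(-150) = -61700.
∂h/∂x = [(-1.88)·80 − (-1.08)·(-150)] / -61700 = +0.005063
∂h/∂y = [(-340)·(-1.08) − (-230)·(-1.88)] / -61700 = +0.001057
Head at (530861, 4748078) = 260.34 + (+0.005063)·(105) + (+0.001057)·(-10) = 260.86 m.
That is higher than the 260.34 m at BH-01, so the point is upgradient.

upgradient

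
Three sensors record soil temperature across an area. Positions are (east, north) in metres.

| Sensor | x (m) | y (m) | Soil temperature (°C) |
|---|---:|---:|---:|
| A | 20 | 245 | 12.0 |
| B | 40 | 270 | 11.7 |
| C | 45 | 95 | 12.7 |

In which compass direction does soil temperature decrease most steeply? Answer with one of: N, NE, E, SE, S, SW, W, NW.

NE

Taking A as reference: B−A = (20, 25, -0.3); C−A = (25, -150, +0.7).
Solve a·Δx + b·Δy = ΔT: det = 20·(-150) − 25·25 = -3625.
∂T/∂x = [(-0.3)·(-150) − (+0.7)·25] / -3625 = -0.007586
∂T/∂y = [20·(+0.7) − 25·(-0.3)] / -3625 = -0.005931
Steepest decrease is along −∇f = (+0.007586 E, +0.005931 N) → northeast.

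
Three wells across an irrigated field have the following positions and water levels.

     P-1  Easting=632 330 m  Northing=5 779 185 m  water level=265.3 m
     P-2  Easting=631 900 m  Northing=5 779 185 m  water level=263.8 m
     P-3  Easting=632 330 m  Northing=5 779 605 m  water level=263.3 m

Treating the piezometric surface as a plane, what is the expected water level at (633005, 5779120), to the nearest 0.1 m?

∂h/∂x = (263.8 − 265.3) / (631900 − 632330) = +0.003488
∂h/∂y = (263.3 − 265.3) / (5779605 − 5779185) = -0.004762
h(633005, 5779120) = 265.3 + (+0.003488)·(675) + (-0.004762)·(-65) = 265.3 +2.355 +0.310 = 267.964 m.

268.0 m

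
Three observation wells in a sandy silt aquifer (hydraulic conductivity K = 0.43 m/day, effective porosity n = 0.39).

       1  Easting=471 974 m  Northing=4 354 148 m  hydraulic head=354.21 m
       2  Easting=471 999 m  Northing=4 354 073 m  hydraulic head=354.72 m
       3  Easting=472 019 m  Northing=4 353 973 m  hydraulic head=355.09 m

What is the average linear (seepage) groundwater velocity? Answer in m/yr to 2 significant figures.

9.4 m/yr

Taking 1 as reference: 2−1 = (25, -75, +0.51); 3−1 = (45, -175, +0.88).
Determinant of the coordinate differences = 25·(-175) − 45·(-75) = -1000.
∂h/∂x = [(+0.51)·(-175) − (+0.88)·(-75)] / -1000 = +0.02325
∂h/∂y = [25·(+0.88) − 45·(+0.51)] / -1000 = +0.0009500
|∇h| = √(0.02325² + 0.0009500²) = 0.02327
Seepage velocity v = K·i/n = 0.43 × 0.02327 / 0.39 = 0.02566 m/day = 9.372 m/yr.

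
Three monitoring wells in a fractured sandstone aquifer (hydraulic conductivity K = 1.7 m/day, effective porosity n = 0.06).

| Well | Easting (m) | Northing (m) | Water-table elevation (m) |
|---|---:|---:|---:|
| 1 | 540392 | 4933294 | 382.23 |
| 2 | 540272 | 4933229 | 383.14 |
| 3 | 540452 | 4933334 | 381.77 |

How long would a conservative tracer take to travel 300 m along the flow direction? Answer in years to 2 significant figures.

Taking 1 as reference: 2−1 = (-120, -65, +0.91); 3−1 = (60, 40, -0.46).
Solve a·Δx + b·Δy = Δh: det = (-120)·40 − 60·(-65) = -900.
∂h/∂x = [(+0.91)·40 − (-0.46)·(-65)] / -900 = -0.007222
∂h/∂y = [(-120)·(-0.46) − 60·(+0.91)] / -900 = -0.0006667
|∇h| = √(-0.007222² + -0.0006667²) = 0.007253
Seepage velocity v = K·i/n = 1.7 × 0.007253 / 0.06 = 0.2055 m/day.
t = 300 / 0.2055 = 1460 days = 4 years.

4.0 years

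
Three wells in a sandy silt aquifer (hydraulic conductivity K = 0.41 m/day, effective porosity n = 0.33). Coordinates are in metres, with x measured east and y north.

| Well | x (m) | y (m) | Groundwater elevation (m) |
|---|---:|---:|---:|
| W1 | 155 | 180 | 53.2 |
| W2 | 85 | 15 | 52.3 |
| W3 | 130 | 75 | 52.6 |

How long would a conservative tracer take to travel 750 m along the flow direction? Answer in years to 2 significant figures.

270 years

Taking W1 as reference: W2−W1 = (-70, -165, -0.9); W3−W1 = (-25, -105, -0.6).
Solve a·Δx + b·Δy = Δh: det = (-70)·(-105) − (-25)·(-165) = 3225.
∂h/∂x = [(-0.9)·(-105) − (-0.6)·(-165)] / 3225 = -0.001395
∂h/∂y = [(-70)·(-0.6) − (-25)·(-0.9)] / 3225 = +0.006047
|∇h| = √(-0.001395² + 0.006047²) = 0.006206
Seepage velocity v = K·i/n = 0.41 × 0.006206 / 0.33 = 0.00771 m/day.
t = 750 / 0.00771 = 9.728e+04 days = 266 years.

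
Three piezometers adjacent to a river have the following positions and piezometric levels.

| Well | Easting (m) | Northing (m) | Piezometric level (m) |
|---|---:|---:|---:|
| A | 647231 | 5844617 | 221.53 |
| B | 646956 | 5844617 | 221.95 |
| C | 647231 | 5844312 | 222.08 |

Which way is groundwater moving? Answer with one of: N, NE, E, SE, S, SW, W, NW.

∂h/∂x = (221.95 − 221.53) / (646956 − 647231) = -0.001527
∂h/∂y = (222.08 − 221.53) / (5844312 − 5844617) = -0.001803
Flow = −∇h = (+0.001527 east, +0.001803 north), which points northeast.

NE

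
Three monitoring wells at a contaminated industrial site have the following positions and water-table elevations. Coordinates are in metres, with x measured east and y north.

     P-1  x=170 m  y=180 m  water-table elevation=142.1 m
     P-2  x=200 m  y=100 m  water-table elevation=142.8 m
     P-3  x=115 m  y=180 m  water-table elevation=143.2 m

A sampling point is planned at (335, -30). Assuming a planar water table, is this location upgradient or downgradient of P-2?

Differences from P-1: to P-2 (Δx, Δy, Δh) = (30, -80, +0.7); to P-3 = (-55, 0, +1.1).
Solve a·Δx + b·Δy = Δh: det = 30·0 − (-55)·(-80) = -4400.
∂h/∂x = [(+0.7)·0 − (+1.1)·(-80)] / -4400 = -0.02000
∂h/∂y = [30·(+1.1) − (-55)·(+0.7)] / -4400 = -0.01625
Head at (335, -30) = 142.1 + (-0.02000)·(165) + (-0.01625)·(-210) = 142.21 m.
That is lower than the 142.8 m at P-2, so the point is downgradient.

downgradient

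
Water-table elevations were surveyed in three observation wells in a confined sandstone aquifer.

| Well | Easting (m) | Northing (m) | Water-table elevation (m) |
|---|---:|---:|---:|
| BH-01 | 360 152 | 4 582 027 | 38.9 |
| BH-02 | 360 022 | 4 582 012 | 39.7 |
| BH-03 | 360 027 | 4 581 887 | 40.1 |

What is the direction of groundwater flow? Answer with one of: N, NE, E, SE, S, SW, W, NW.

With h = a·x + b·y + c and BH-01 as origin, the differences give:
  (-130)·a + (-15)·b = +0.8
  (-125)·a + (-140)·b = +1.2
Eliminate b (×(-140) and ×(-15), subtract): 16325·a = -94.00 → a = ∂h/∂x = -0.005758
Back-substitute: b = ∂h/∂y = -0.003430.
Flow = −∇h = (+0.005758 east, +0.003430 north), which points northeast.

NE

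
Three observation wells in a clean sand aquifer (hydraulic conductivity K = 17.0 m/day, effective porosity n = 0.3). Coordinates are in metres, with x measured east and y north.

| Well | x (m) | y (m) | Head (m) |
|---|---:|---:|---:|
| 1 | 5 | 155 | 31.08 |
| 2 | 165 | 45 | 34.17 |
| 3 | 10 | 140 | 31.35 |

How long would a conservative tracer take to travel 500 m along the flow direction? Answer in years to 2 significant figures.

1.4 years

Three-point gradient (reference 1): Δ to 2 = (160, -110, +3.09), Δ to 3 = (5, -15, +0.27).
∂h/∂x = +0.009000, ∂h/∂y = -0.01500 (det = -1850).
|∇h| = √(0.009000² + -0.01500²) = 0.01749
Seepage velocity v = K·i/n = 17.0 × 0.01749 / 0.3 = 0.9911 m/day.
t = 500 / 0.9911 = 504.5 days = 1.38 years.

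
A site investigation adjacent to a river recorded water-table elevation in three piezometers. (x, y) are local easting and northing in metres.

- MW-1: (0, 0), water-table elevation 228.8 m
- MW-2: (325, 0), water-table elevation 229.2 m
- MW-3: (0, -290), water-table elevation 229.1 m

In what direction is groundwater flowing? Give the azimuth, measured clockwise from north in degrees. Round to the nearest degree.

310°

∂h/∂x = (229.2 − 228.8) / (325 − 0) = +0.001231
∂h/∂y = (229.1 − 228.8) / (-290 − 0) = -0.001034
Flow direction (−∇h) has components (-0.001231 E, +0.001034 N).
Azimuth = atan2(E, N) = atan2(-0.001231, +0.001034) = 310.0° ≈ 310°.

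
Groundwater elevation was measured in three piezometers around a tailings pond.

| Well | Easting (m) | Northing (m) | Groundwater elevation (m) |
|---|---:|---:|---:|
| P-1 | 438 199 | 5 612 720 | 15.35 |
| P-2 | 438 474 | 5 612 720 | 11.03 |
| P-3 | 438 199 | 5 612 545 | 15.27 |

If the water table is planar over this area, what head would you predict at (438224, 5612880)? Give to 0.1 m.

∂h/∂x = (11.03 − 15.35) / (438474 − 438199) = -0.01571
∂h/∂y = (15.27 − 15.35) / (5612545 − 5612720) = +0.0004571
h(438224, 5612880) = 15.35 + (-0.01571)·(25) + (+0.0004571)·(160) = 15.35 -0.393 +0.073 = 15.030 m.

15.0 m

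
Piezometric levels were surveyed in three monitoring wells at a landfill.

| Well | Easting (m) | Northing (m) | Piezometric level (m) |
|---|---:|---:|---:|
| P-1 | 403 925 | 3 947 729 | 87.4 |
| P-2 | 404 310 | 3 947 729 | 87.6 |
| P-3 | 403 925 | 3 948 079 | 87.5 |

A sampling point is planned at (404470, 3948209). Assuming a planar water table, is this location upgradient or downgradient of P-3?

upgradient

∂h/∂x = (87.6 − 87.4) / (404310 − 403925) = +0.0005195
∂h/∂y = (87.5 − 87.4) / (3948079 − 3947729) = +0.0002857
Head at (404470, 3948209) = 87.4 + (+0.0005195)·(545) + (+0.0002857)·(480) = 87.82 m.
That is higher than the 87.5 m at P-3, so the point is upgradient.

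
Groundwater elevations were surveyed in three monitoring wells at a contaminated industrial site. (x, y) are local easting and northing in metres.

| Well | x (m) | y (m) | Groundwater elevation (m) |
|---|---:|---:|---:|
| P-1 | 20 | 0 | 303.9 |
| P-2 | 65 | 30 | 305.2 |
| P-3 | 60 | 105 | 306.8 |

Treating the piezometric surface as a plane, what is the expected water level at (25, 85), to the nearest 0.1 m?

With h = a·x + b·y + c and P-1 as origin, the differences give:
  45·a + 30·b = +1.3
  40·a + 105·b = +2.9
Eliminate b (×105 and ×30, subtract): 3525·a = 49.50 → a = ∂h/∂x = +0.01404
Back-substitute: b = ∂h/∂y = +0.02227.
h(25, 85) = 303.9 + (+0.01404)·(5) + (+0.02227)·(85) = 303.9 +0.070 +1.893 = 305.863 m.

305.9 m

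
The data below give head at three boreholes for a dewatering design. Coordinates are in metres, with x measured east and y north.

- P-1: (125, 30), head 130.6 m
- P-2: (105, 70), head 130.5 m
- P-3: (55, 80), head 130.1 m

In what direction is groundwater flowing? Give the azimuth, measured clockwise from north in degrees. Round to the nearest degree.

259°

Taking P-1 as reference: P-2−P-1 = (-20, 40, -0.1); P-3−P-1 = (-70, 50, -0.5).
Solve a·Δx + b·Δy = Δh: det = (-20)·50 − (-70)·40 = 1800.
∂h/∂x = [(-0.1)·50 − (-0.5)·40] / 1800 = +0.008333
∂h/∂y = [(-20)·(-0.5) − (-70)·(-0.1)] / 1800 = +0.001667
Flow direction (−∇h) has components (-0.008333 E, -0.001667 N).
Azimuth = atan2(E, N) = atan2(-0.008333, -0.001667) = 258.7° ≈ 259°.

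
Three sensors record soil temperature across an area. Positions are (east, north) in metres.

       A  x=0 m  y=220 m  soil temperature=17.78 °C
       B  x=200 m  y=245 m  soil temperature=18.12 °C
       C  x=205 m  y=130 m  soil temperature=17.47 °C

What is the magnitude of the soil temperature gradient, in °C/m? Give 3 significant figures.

With T = a·x + b·y + c and A as origin, the differences give:
  200·a + 25·b = +0.34
  205·a + (-90)·b = -0.31
Eliminate b (×(-90) and ×25, subtract): -23125·a = -22.850 → a = ∂T/∂x = +0.0009881
Back-substitute: b = ∂T/∂y = +0.005695.
|∇f| = √(0.0009881² + 0.005695²) = 0.00578 °C/m

0.00578 °C/m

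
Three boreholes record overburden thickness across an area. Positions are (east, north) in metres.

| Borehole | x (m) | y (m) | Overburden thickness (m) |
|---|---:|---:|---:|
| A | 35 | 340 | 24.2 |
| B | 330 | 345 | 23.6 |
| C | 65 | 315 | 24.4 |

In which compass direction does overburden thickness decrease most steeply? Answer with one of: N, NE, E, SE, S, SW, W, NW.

N

Taking A as reference: B−A = (295, 5, -0.6); C−A = (30, -25, +0.2).
Determinant of the coordinate differences = 295·(-25) − 30·5 = -7525.
∂d/∂x = [(-0.6)·(-25) − (+0.2)·5] / -7525 = -0.001860
∂d/∂y = [295·(+0.2) − 30·(-0.6)] / -7525 = -0.01023
Steepest decrease is along −∇f = (+0.001860 E, +0.01023 N) → north.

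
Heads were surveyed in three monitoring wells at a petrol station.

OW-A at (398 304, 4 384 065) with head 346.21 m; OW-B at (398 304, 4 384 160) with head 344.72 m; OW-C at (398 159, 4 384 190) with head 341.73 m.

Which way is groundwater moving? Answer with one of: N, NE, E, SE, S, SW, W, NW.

NW

Differences from OW-A: to OW-B (Δx, Δy, Δh) = (0, 95, -1.49); to OW-C = (-145, 125, -4.48).
Solve a·Δx + b·Δy = Δh: det = 0·125 − (-145)·95 = 13775.
∂h/∂x = [(-1.49)·125 − (-4.48)·95] / 13775 = +0.01738
∂h/∂y = [0·(-4.48) − (-145)·(-1.49)] / 13775 = -0.01568
Flow = −∇h = (-0.01738 east, +0.01568 north), which points northwest.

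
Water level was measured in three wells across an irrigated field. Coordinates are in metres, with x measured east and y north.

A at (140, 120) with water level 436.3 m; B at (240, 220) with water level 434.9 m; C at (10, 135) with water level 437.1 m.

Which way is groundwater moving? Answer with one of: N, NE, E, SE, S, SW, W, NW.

NE

Taking A as reference: B−A = (100, 100, -1.4); C−A = (-130, 15, +0.8).
Determinant of the coordinate differences = 100·15 − (-130)·100 = 14500.
∂h/∂x = [(-1.4)·15 − (+0.8)·100] / 14500 = -0.006966
∂h/∂y = [100·(+0.8) − (-130)·(-1.4)] / 14500 = -0.007034
Flow = −∇h = (+0.006966 east, +0.007034 north), which points northeast.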